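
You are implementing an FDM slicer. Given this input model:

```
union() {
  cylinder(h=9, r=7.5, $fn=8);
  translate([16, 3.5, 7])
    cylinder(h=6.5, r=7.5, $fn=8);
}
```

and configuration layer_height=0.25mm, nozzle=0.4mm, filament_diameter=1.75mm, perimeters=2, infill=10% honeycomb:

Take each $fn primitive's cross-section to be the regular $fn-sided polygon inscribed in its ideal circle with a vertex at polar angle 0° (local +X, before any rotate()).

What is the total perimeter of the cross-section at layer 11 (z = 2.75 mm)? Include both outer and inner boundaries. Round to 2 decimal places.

At z = 2.75 mm: the r=7.5 cylinder gives a regular 8-gon of circumradius 7.5 (constant along its height) (perimeter = 2·8·7.500·sin(180°/8) = 45.92 mm); the cylinder at (16, 3.5) is absent (z outside [7, 13.5]); Combining (union): only the r=7.5 cylinder is present, so the union is just that shape — boundary = 45.92 mm. Overall, the cross-section is a single solid region. Total boundary length (outer) = 45.92 mm.

45.92 mm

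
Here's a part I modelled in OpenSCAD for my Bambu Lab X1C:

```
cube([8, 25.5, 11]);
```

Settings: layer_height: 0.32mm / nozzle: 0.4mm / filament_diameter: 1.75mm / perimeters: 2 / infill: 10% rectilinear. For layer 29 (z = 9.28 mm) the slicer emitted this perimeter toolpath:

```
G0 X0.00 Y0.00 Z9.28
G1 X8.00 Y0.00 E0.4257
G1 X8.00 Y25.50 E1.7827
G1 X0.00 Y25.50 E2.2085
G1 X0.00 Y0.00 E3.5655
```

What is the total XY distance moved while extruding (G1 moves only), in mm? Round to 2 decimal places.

67.00 mm

Sum the Euclidean lengths of each G1 segment: total = 67.00 mm.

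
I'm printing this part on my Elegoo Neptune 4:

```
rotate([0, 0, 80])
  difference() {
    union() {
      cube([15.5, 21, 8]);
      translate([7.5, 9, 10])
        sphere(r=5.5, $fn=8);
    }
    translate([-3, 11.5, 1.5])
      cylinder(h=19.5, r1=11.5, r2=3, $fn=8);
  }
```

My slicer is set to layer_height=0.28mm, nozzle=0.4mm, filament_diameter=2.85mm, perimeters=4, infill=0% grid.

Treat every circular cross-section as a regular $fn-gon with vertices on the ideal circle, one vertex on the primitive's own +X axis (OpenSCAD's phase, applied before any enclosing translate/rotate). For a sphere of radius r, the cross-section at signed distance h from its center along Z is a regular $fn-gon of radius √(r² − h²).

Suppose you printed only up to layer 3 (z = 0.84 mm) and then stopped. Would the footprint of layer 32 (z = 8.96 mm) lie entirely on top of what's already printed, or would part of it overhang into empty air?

Compare the two slices. At z = 0.84: the cube is present — its section is the full 15.5×21 rectangle (area 325.50 mm²); the sphere at (7.5, 9) is not intersected at this z (|z−center|=9.160 > r=5.5); Combining (union): only the 15.5×21 cube is present, so the union is just that shape — area = 325.50 mm²; the cone at (-3, 11.5) is absent (z outside [1.5, 21]); Taking the first minus the rest: none of the subtracted shapes is present at this height, so that combined region is unchanged — area = 325.50 mm²; (whole slice rotated 80° about Z — lengths, areas and connectivity unchanged). At z = 8.96: the cube does not reach this height (z outside [0, 8]); the sphere at (7.5, 9): section is a regular 8-gon, circumradius = √(r²−h²) = √(5.5²−1.04²) = 5.401 (area = (8/2)·5.401²·sin(360°/8) = 82.50 mm²); Taking the union: only the r=5.5 sphere at (7.5, 9) is present, so the union is just that shape — area = 82.50 mm²; the cone at (-3, 11.5) contributes a regular 8-gon of circumradius 8.248 (interpolated between r1=11.5 and r2=3 at t=0.383) (area = (8/2)·8.248²·sin(360°/8) = 192.43 mm²); After the difference (first − rest): starting from the result so far (82.50 mm²), the cone at (-3, 11.5) partially overlaps it — only the 10.23 mm² overlap (of its 192.43 mm²) is removed, clipping the outline — area = 72.27 mm²; (rotated 80° about Z; rotation is an isometry so areas/perimeters/island counts are preserved). Checking containment: the cross-section at z = 8.96 is a subset of the cross-section at z = 0.84.

entirely on top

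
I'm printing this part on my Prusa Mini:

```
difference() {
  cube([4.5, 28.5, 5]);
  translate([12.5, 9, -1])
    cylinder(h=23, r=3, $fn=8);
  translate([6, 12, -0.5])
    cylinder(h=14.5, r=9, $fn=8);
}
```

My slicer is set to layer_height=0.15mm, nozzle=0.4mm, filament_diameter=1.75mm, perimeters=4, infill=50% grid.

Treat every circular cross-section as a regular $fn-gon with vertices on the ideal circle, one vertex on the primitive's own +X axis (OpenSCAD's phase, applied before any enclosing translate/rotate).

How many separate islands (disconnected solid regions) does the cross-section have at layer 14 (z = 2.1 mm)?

2

At z = 2.1 mm: the cube is present — its section is the full 4.5×28.5 rectangle; the r=3 cylinder at (12.5, 9) gives a regular 8-gon of circumradius 3 (constant along its height); the r=9 cylinder at (6, 12) gives a regular 8-gon of circumradius 9 (constant along its height); Subtracting the remaining from the first: starting from the 4.5×28.5 cube, the r=3 cylinder at (12.5, 9) misses the remaining region (no effect); the r=9 cylinder at (6, 12) partially overlaps it — only the 67.02 mm² overlap (of its 229.10 mm²) is removed, clipping the outline — 2 connected regions. Overall, the cross-section has 2 separate islands. Island count = 2.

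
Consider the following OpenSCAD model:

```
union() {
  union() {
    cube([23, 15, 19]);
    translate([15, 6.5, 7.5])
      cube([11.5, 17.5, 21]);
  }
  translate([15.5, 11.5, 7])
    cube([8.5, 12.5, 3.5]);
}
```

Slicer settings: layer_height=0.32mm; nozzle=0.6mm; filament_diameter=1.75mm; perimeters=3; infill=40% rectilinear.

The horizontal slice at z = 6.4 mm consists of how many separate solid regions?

1

At z = 6.4 mm: the 23×15 cube contributes its full rectangle; the cube at (15, 6.5) is not intersected at this z (z outside [7.5, 28.5]); Combining (union): only the 23×15 cube is present, so the union is just that shape — 1 connected region; the cube at (15.5, 11.5) is not intersected at this z (z outside [7, 10.5]); Taking the union: only the result so far is present, so the union is just that shape — 1 connected region. The result has 1 disconnected region.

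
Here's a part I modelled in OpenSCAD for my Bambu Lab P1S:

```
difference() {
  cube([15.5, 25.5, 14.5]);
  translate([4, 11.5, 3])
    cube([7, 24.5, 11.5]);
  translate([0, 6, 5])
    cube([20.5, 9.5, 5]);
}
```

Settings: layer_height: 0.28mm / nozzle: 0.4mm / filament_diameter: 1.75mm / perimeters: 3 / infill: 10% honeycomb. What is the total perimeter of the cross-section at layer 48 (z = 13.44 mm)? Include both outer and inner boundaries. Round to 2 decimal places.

At z = 13.44 mm: the cube is present — its section is the full 15.5×25.5 rectangle (perimeter 82.00 mm); the cube at (4, 11.5) is present — its section is the full 7×24.5 rectangle (perimeter 63.00 mm); the cube at (0, 6) is not intersected at this z (z outside [5, 10]); Taking the first minus the rest: starting from the 15.5×25.5 cube, the 7×24.5 cube at (4, 11.5) partially overlaps it — only the 98.00 mm² overlap (of its 171.50 mm²) is removed, clipping the outline — boundary = 110.00 mm. Overall, the cross-section is a single solid region. Total boundary length (outer) = 110.00 mm.

110.00 mm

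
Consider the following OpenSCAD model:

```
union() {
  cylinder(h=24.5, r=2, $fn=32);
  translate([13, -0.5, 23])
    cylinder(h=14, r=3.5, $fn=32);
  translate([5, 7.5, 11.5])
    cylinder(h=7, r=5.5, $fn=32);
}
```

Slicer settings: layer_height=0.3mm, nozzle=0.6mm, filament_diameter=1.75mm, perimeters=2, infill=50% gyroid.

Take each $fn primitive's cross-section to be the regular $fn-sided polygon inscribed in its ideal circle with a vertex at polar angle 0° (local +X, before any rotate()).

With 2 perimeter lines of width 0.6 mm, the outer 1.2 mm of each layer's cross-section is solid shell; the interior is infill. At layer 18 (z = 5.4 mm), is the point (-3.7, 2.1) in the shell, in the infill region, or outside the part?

outside

At z = 5.4 mm: the r=2 cylinder contributes a regular 32-gon of circumradius 2; the cylinder at (13, -0.5) does not reach this height (z outside [23, 37]); the cylinder at (5, 7.5) is absent (z outside [11.5, 18.5]); Taking the union: only the r=2 cylinder is present, so the union is just that shape — 1 connected region. Overall, the cross-section is a single solid region. The nearest boundary edge runs (-1.66, 1.11)→(-1.85, 0.77); distance from the point to it = 2.26 mm. The point is not inside any of the regions above, so it lies outside the cross-section (2.26 mm from the nearest boundary).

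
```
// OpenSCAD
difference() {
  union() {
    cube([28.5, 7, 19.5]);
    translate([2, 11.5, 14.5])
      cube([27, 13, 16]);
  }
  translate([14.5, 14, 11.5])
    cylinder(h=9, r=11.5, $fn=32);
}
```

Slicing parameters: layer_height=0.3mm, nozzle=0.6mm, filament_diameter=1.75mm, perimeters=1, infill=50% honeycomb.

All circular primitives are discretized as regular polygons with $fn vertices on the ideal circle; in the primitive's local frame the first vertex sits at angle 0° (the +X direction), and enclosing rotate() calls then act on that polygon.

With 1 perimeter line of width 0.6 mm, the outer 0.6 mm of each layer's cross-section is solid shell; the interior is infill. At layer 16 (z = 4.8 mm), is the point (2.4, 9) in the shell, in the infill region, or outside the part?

outside

At z = 4.8 mm: the cube (footprint 28.5×7) is included at this height; the cube at (2, 11.5) is not intersected at this z (z outside [14.5, 30.5]); Taking the union: only the 28.5×7 cube is present, so the union is just that shape — 1 connected region; the cylinder at (14.5, 14) does not reach this height (z outside [11.5, 20.5]); After the difference (first − rest): none of the subtracted shapes is present at this height, so that combined region is unchanged — 1 connected region. Overall, the cross-section is a single solid region. The nearest boundary edge runs (28.50, 7.00)→(0.00, 7.00); distance from the point to it = 2.00 mm. The point is not inside any of the regions above, so it lies outside the cross-section (2.00 mm from the nearest boundary).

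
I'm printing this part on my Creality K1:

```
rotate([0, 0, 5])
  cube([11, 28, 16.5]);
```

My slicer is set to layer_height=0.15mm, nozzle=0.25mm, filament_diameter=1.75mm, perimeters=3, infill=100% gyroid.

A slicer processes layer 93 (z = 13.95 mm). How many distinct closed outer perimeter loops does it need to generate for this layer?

At z = 13.95 mm: the cube (footprint 11×28) is included at this height; (whole slice rotated 5° about Z — lengths, areas and connectivity unchanged). The result has 1 disconnected region.

1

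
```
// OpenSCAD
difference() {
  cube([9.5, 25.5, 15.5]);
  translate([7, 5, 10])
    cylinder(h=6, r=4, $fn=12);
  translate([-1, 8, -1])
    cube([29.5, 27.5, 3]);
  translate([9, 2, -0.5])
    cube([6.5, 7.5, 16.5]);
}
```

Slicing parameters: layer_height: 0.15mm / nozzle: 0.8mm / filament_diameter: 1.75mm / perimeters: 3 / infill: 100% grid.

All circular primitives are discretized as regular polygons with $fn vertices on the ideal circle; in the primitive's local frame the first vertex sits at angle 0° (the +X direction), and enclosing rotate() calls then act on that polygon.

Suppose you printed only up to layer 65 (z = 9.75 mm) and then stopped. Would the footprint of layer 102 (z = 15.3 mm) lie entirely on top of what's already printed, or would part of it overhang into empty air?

Compare the two slices. At z = 9.75: the 9.5×25.5 cube contributes its full rectangle (area 242.25 mm²); the cylinder at (7, 5) does not reach this height (z outside [10, 16]); the cube at (-1, 8) is absent (z outside [-1, 2]); the cube at (9, 2) (footprint 6.5×7.5) is included at this height (area 48.75 mm²); Taking the first minus the rest: starting from the 9.5×25.5 cube (242.25 mm²), the 6.5×7.5 cube at (9, 2) partially overlaps it — only the 3.75 mm² overlap (of its 48.75 mm²) is removed, clipping the outline — area = 238.50 mm². At z = 15.3: the 9.5×25.5 cube contributes its full rectangle (area 242.25 mm²); the cylinder at (7, 5): section is a regular 12-gon, circumradius r=4 (area = (12/2)·4.000²·sin(360°/12) = 48.00 mm²); the cube at (-1, 8) is not intersected at this z (z outside [-1, 2]); the cube at (9, 2) is present — its section is the full 6.5×7.5 rectangle (area 48.75 mm²); Subtracting the remaining from the first: starting from the 9.5×25.5 cube (242.25 mm²), the r=4 cylinder at (7, 5) partially overlaps it — only the 42.14 mm² overlap (of its 48.00 mm²) is removed, clipping the outline; the 6.5×7.5 cube at (9, 2) partially overlaps it — only the 0.64 mm² overlap (of its 48.75 mm²) is removed, clipping the outline — area = 199.46 mm². Checking containment: the cross-section at z = 15.3 is a subset of the cross-section at z = 9.75.

entirely on top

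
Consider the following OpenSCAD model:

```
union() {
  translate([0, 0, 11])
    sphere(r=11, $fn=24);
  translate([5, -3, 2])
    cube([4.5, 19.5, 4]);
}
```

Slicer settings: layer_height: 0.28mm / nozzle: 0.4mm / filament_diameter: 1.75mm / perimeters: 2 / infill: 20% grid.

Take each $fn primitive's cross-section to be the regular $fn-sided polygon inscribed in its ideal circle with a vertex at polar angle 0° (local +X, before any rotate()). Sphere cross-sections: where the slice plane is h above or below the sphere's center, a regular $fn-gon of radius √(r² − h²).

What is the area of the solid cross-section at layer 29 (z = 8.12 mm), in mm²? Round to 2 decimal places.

350.04 mm²

At z = 8.12 mm: the sphere: section is a regular 24-gon, circumradius = √(r²−h²) = √(11²−2.88²) = 10.616 (area = (24/2)·10.616²·sin(360°/24) = 350.04 mm²); the cube at (5, -3) does not reach this height (z outside [2, 6]); Merging all regions: only the r=11 sphere is present, so the union is just that shape — area = 350.04 mm². Overall, the cross-section is a single solid region. Net area = 350.04 mm².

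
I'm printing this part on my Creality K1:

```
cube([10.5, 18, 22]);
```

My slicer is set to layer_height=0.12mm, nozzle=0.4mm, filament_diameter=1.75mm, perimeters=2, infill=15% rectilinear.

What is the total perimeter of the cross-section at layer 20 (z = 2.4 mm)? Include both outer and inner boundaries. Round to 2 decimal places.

At z = 2.4 mm: the 10.5×18 cube contributes its full rectangle (perimeter 57.00 mm). Overall, the cross-section is a single solid region. Total boundary length (outer) = 57.00 mm.

57.00 mm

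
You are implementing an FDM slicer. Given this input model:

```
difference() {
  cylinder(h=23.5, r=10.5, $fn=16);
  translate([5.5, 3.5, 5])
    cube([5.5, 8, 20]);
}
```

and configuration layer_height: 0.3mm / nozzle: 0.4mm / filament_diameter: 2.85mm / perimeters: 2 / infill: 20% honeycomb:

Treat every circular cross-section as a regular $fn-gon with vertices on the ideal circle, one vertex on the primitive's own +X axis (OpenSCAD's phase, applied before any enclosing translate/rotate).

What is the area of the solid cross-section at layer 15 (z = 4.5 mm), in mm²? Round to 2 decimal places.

337.53 mm²

At z = 4.5 mm: the r=10.5 cylinder contributes a regular 16-gon of circumradius 10.5 (area = (16/2)·10.500²·sin(360°/16) = 337.53 mm²); the cube at (5.5, 3.5) is not intersected at this z (z outside [5, 25]); After the difference (first − rest): none of the subtracted shapes is present at this height, so the r=10.5 cylinder is unchanged — area = 337.53 mm². Overall, the cross-section is a single solid region. Net area = 337.53 mm².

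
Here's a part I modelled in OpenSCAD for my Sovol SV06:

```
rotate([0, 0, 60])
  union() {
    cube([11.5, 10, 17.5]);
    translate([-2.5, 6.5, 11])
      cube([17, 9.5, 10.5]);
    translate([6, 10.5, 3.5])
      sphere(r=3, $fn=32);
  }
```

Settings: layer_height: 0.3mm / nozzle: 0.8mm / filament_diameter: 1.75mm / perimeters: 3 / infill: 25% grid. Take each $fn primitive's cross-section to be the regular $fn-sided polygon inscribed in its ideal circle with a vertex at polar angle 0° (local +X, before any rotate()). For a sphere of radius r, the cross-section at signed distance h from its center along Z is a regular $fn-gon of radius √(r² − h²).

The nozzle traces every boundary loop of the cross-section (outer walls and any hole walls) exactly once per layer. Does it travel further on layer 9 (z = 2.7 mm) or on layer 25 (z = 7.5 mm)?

layer 9 (z = 2.7 mm)

Layer 9 (z = 2.7): the 11.5×10 cube contributes its full rectangle (perimeter 43.00 mm); the cube at (-2.5, 6.5) does not reach this height (z outside [11, 21.5]); the r=3 sphere at (6, 10.5) slices to a regular 32-gon of circumradius 2.891 (√(r²−h²) with h=0.8 from center) (perimeter = 2·32·2.891·sin(180°/32) = 18.14 mm); Taking the union: the regions partially overlap (shared area 10.18 mm²), so the edge portions inside another operand are dropped and the merged outline is re-measured after clipping — boundary = 47.39 mm; (rotated 60° about Z; rotation is an isometry so areas/perimeters/island counts are preserved). So its perimeter = 47.39 mm. Layer 25 (z = 7.5): the 11.5×10 cube contributes its full rectangle (perimeter 43.00 mm); the cube at (-2.5, 6.5) is not intersected at this z (z outside [11, 21.5]); the sphere at (6, 10.5) is not intersected at this z (|z−center|=4.000 > r=3); Combining (union): only the 11.5×10 cube is present, so the union is just that shape — boundary = 43.00 mm; (rotated 60° about Z; rotation is an isometry so areas/perimeters/island counts are preserved). So its perimeter = 43.00 mm. Layer 9 is larger (47.39 vs 43.00 mm).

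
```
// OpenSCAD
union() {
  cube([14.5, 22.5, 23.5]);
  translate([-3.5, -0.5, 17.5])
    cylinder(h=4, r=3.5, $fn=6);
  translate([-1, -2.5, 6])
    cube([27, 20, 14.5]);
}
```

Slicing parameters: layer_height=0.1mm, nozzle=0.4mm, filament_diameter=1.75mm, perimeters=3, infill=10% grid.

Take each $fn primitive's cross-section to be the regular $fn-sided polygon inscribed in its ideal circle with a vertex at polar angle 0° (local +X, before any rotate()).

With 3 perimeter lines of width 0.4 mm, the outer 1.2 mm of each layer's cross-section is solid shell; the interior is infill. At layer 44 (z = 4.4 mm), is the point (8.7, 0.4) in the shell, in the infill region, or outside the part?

shell

At z = 4.4 mm: the cube (footprint 14.5×22.5) is included at this height; the cylinder at (-3.5, -0.5) does not reach this height (z outside [17.5, 21.5]); the cube at (-1, -2.5) is absent (z outside [6, 20.5]); Taking the union: only the 14.5×22.5 cube is present, so the union is just that shape — 1 connected region. Overall, the cross-section is a single solid region. The nearest boundary edge runs (0.00, 0.00)→(14.50, 0.00); distance from the point to it = 0.40 mm. The point is inside the cross-section, 0.40 mm from the nearest boundary — within the 1.2 mm shell band (3 × 0.4).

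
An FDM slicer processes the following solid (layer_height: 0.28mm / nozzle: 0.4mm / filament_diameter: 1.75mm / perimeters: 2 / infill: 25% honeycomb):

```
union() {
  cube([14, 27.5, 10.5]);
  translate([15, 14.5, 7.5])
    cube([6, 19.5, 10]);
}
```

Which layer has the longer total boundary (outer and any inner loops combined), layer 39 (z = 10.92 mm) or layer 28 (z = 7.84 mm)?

layer 28 (z = 7.84 mm)

Layer 39 (z = 10.92): the cube does not reach this height (z outside [0, 10.5]); the cube at (15, 14.5) (footprint 6×19.5) is included at this height (perimeter 51.00 mm); Merging all regions: only the 6×19.5 cube at (15, 14.5) is present, so the union is just that shape — boundary = 51.00 mm. So its perimeter = 51.00 mm. Layer 28 (z = 7.84): the 14×27.5 cube contributes its full rectangle (perimeter 83.00 mm); the cube at (15, 14.5) (footprint 6×19.5) is included at this height (perimeter 51.00 mm); Combining (union): the 2 present regions are separate (no shared area or edge), so areas and boundary lengths simply add and each stays a separate island — boundary = 134.00 mm. So its perimeter = 134.00 mm. Layer 28 is larger (134.00 vs 51.00 mm).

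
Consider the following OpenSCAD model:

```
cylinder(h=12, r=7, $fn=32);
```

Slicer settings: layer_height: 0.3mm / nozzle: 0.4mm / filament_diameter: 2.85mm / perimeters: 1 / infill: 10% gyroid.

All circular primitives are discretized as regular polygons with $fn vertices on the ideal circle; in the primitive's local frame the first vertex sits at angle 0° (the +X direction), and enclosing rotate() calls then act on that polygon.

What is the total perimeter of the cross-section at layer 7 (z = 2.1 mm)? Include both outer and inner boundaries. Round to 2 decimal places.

At z = 2.1 mm: the r=7 cylinder contributes a regular 32-gon of circumradius 7 (perimeter = 2·32·7.000·sin(180°/32) = 43.91 mm). Overall, the cross-section is a single solid region. Total boundary length (outer) = 43.91 mm.

43.91 mm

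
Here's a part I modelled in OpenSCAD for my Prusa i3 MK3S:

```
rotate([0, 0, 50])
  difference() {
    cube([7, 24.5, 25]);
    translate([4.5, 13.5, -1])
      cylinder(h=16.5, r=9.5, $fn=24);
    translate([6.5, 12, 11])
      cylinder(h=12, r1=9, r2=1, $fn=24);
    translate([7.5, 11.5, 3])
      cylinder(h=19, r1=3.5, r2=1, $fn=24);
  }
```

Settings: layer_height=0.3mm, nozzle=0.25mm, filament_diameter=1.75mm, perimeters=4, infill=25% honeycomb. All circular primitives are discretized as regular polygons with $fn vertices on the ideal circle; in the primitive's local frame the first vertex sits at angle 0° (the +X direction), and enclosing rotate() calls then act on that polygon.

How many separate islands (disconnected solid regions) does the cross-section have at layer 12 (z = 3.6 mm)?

At z = 3.6 mm: the 7×24.5 cube contributes its full rectangle; the r=9.5 cylinder at (4.5, 13.5) gives a regular 24-gon of circumradius 9.5 (constant along its height); the cone at (6.5, 12) does not reach this height (z outside [11, 23]); the cone at (7.5, 11.5) contributes a regular 24-gon of circumradius 3.421 (interpolated between r1=3.5 and r2=1 at t=0.032); Taking the first minus the rest: starting from the 7×24.5 cube, the r=9.5 cylinder at (4.5, 13.5) partially overlaps it — only the 128.33 mm² overlap (of its 280.30 mm²) is removed, clipping the outline; the cone at (7.5, 11.5) misses the remaining region (no effect) — 2 connected regions; (rotated 50° about Z; rotation is an isometry so areas/perimeters/island counts are preserved). Overall, the cross-section has 2 separate islands. Island count = 2.

2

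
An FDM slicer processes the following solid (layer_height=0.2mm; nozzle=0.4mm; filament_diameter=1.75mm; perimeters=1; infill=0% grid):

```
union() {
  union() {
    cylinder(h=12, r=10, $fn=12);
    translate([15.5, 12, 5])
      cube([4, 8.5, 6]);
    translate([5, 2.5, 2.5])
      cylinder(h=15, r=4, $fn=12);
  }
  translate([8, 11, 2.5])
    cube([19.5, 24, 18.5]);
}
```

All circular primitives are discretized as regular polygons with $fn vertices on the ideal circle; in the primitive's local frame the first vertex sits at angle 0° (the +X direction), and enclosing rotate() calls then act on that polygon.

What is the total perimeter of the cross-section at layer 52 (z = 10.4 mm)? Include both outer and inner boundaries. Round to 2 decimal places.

149.12 mm

At z = 10.4 mm: the r=10 cylinder contributes a regular 12-gon of circumradius 10 (perimeter = 2·12·10.000·sin(180°/12) = 62.12 mm); the cube at (15.5, 12) is present — its section is the full 4×8.5 rectangle (perimeter 25.00 mm); the cylinder at (5, 2.5): section is a regular 12-gon, circumradius r=4 (perimeter = 2·12·4.000·sin(180°/12) = 24.85 mm); Merging all regions: the regions partially overlap (shared area 48.00 mm²), so the edge portions inside another operand are dropped and the merged outline is re-measured after clipping — boundary = 87.12 mm; the cube at (8, 11) is present — its section is the full 19.5×24 rectangle (perimeter 87.00 mm); Combining (union): the regions partially overlap (shared area 34.00 mm²), so the edge portions inside another operand are dropped and the merged outline is re-measured after clipping — boundary = 149.12 mm. Overall, the cross-section has 2 separate islands. Total boundary length (outer) = 149.12 mm.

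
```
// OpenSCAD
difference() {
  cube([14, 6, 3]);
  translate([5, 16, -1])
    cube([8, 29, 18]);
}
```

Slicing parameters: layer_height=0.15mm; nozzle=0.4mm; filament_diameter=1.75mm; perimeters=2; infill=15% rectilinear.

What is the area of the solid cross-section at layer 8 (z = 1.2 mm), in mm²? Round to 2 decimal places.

At z = 1.2 mm: the cube is present — its section is the full 14×6 rectangle (area 84.00 mm²); the cube at (5, 16) is present — its section is the full 8×29 rectangle (area 232.00 mm²); Subtracting the remaining from the first: starting from the 14×6 cube (84.00 mm²), the 8×29 cube at (5, 16) misses the remaining region (no effect) — area = 84.00 mm². Overall, the cross-section is a single solid region. Net area = 84.00 mm².

84.00 mm²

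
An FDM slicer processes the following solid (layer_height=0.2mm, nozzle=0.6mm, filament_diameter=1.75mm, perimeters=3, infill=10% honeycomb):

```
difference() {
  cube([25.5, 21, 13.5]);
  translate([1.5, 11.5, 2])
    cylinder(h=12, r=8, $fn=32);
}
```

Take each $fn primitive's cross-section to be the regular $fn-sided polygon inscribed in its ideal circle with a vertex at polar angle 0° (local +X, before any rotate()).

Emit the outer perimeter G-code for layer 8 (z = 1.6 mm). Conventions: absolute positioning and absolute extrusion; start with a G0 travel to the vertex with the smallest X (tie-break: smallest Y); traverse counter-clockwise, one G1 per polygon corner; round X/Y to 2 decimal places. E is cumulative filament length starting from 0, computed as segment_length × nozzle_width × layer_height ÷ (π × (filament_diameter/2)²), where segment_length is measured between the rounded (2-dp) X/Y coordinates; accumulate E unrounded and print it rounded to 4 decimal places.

G0 X0.00 Y0.00 Z1.60
G1 X25.50 Y0.00 E1.2722
G1 X25.50 Y21.00 E2.3199
G1 X0.00 Y21.00 E3.5921
G1 X0.00 Y0.00 E4.6398

At z = 1.6 mm: the 25.5×21 cube contributes its full rectangle; the cylinder at (1.5, 11.5) is absent (z outside [2, 14]); After the difference (first − rest): none of the subtracted shapes is present at this height, so the 25.5×21 cube is unchanged — 1 connected region. The outline is a single polygon with 4 vertices. Extrusion per mm of travel: 0.6 × 0.2 / (π × 0.875²) = 0.049890. Accumulating E over each segment gives final E = 4.6398.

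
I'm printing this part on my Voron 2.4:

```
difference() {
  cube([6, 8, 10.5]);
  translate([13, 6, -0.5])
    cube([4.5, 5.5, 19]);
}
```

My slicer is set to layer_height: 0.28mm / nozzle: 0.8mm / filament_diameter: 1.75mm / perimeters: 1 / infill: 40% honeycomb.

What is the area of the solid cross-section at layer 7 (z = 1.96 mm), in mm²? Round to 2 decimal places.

48.00 mm²

At z = 1.96 mm: the 6×8 cube contributes its full rectangle (area 48.00 mm²); the cube at (13, 6) (footprint 4.5×5.5) is included at this height (area 24.75 mm²); Subtracting the remaining from the first: starting from the 6×8 cube (48.00 mm²), the 4.5×5.5 cube at (13, 6) misses the remaining region (no effect) — area = 48.00 mm². Overall, the cross-section is a single solid region. Net area = 48.00 mm².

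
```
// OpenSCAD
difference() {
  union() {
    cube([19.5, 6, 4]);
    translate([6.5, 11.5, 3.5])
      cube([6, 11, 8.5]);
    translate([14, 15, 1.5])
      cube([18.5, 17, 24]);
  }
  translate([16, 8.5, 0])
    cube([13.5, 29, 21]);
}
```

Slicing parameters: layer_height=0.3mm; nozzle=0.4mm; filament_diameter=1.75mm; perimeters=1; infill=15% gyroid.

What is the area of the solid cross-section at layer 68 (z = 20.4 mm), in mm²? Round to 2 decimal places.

At z = 20.4 mm: the cube does not reach this height (z outside [0, 4]); the cube at (6.5, 11.5) does not reach this height (z outside [3.5, 12]); the cube at (14, 15) (footprint 18.5×17) is included at this height (area 314.50 mm²); Merging all regions: only the 18.5×17 cube at (14, 15) is present, so the union is just that shape — area = 314.50 mm²; the cube at (16, 8.5) is present — its section is the full 13.5×29 rectangle (area 391.50 mm²); After the difference (first − rest): starting from that combined region (314.50 mm²), the 13.5×29 cube at (16, 8.5) partially overlaps it — only the 229.50 mm² overlap (of its 391.50 mm²) is removed, clipping the outline — area = 85.00 mm². Overall, the cross-section has 2 separate islands. Net area = 85.00 mm².

85.00 mm²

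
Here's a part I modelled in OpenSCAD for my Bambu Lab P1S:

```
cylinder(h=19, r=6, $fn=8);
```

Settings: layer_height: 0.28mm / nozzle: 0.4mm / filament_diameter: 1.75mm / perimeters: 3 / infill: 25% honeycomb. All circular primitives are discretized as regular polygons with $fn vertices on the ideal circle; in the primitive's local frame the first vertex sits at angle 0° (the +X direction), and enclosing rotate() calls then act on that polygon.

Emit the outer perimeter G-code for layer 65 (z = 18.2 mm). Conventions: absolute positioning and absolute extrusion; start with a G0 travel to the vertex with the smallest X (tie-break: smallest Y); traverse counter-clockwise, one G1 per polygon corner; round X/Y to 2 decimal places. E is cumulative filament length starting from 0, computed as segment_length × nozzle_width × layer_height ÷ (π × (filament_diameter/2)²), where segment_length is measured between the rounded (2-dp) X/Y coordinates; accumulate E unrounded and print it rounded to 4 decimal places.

G0 X-6.00 Y0.00 Z18.20
G1 X-4.24 Y-4.24 E0.2138
G1 X0.00 Y-6.00 E0.4275
G1 X4.24 Y-4.24 E0.6413
G1 X6.00 Y0.00 E0.8551
G1 X4.24 Y4.24 E1.0688
G1 X0.00 Y6.00 E1.2826
G1 X-4.24 Y4.24 E1.4964
G1 X-6.00 Y0.00 E1.7101

At z = 18.2 mm: the r=6 cylinder gives a regular 8-gon of circumradius 6 (constant along its height). The outline is a single polygon with 8 vertices. Extrusion per mm of travel: 0.4 × 0.28 / (π × 0.875²) = 0.046564. Accumulating E over each segment gives final E = 1.7101.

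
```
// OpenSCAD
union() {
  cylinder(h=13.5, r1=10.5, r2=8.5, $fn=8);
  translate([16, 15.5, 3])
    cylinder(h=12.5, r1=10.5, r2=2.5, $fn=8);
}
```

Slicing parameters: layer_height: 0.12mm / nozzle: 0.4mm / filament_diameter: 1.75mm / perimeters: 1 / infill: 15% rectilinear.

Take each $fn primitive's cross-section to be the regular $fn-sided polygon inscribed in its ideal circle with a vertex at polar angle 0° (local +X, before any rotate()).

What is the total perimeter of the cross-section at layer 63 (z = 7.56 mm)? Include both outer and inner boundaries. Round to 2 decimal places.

At z = 7.56 mm: the cone contributes a regular 8-gon of circumradius 9.380 (interpolated between r1=10.5 and r2=8.5 at t=0.560) (perimeter = 2·8·9.380·sin(180°/8) = 57.43 mm); the cone at (16, 15.5) (r1=10.5→r2=2.5) has section circumradius 7.582 here — a regular 8-gon (perimeter = 2·8·7.582·sin(180°/8) = 46.42 mm); Merging all regions: the 2 present regions are separate (no shared area or edge), so areas and boundary lengths simply add and each stays a separate island — boundary = 103.85 mm. Overall, the cross-section has 2 separate islands. Total boundary length (outer) = 103.85 mm.

103.85 mm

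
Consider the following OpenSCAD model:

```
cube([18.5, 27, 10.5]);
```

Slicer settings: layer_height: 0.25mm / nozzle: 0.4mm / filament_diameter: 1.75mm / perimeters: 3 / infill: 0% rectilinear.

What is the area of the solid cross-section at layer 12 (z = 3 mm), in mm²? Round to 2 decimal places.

499.50 mm²

At z = 3 mm: the 18.5×27 cube contributes its full rectangle (area 499.50 mm²). Overall, the cross-section is a single solid region. Net area = 499.50 mm².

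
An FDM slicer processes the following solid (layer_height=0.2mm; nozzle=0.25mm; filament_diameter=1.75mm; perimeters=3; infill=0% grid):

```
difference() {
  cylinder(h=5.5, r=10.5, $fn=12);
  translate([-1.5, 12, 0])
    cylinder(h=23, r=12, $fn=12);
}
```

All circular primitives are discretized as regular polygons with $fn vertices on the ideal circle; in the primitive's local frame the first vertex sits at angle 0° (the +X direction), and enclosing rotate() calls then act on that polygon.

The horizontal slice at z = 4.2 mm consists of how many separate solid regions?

1

At z = 4.2 mm: the r=10.5 cylinder gives a regular 12-gon of circumradius 10.5 (constant along its height); the r=12 cylinder at (-1.5, 12) gives a regular 12-gon of circumradius 12 (constant along its height); After the difference (first − rest): starting from the r=10.5 cylinder, the r=12 cylinder at (-1.5, 12) partially overlaps it — only the 127.25 mm² overlap (of its 432.00 mm²) is removed, clipping the outline — 1 connected region. The result has 1 disconnected region.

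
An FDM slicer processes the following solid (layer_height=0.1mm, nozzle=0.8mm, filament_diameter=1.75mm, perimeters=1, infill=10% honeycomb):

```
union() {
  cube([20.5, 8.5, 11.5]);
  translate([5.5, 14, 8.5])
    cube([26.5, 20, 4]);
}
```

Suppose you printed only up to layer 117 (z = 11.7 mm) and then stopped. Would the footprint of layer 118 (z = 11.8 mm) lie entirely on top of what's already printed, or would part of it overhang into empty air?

Compare the two slices. At z = 11.7: the cube does not reach this height (z outside [0, 11.5]); the cube at (5.5, 14) is present — its section is the full 26.5×20 rectangle (area 530.00 mm²); Merging all regions: only the 26.5×20 cube at (5.5, 14) is present, so the union is just that shape — area = 530.00 mm². At z = 11.8: the cube is not intersected at this z (z outside [0, 11.5]); the cube at (5.5, 14) is present — its section is the full 26.5×20 rectangle (area 530.00 mm²); Merging all regions: only the 26.5×20 cube at (5.5, 14) is present, so the union is just that shape — area = 530.00 mm². Checking containment: the cross-section at z = 11.8 is a subset of the cross-section at z = 11.7.

entirely on top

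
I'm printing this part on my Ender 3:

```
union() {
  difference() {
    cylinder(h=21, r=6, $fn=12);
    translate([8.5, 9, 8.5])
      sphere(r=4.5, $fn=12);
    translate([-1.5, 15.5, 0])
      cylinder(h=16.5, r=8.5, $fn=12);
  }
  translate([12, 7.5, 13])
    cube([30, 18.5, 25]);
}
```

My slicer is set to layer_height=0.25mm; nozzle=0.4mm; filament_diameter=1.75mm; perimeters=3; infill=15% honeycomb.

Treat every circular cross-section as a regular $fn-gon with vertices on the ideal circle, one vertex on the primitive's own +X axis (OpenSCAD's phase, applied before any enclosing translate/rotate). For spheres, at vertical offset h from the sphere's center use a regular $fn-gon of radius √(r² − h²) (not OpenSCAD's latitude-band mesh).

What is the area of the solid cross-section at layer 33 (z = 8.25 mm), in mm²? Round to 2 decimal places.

At z = 8.25 mm: the r=6 cylinder gives a regular 12-gon of circumradius 6 (constant along its height) (area = (12/2)·6.000²·sin(360°/12) = 108.00 mm²); the r=4.5 sphere at (8.5, 9) slices to a regular 12-gon of circumradius 4.493 (√(r²−h²) with h=0.25 from center) (area = (12/2)·4.493²·sin(360°/12) = 60.56 mm²); the r=8.5 cylinder at (-1.5, 15.5) gives a regular 12-gon of circumradius 8.5 (constant along its height) (area = (12/2)·8.500²·sin(360°/12) = 216.75 mm²); Taking the first minus the rest: starting from the r=6 cylinder (108.00 mm²), the r=4.5 sphere at (8.5, 9) misses the remaining region (no effect); the r=8.5 cylinder at (-1.5, 15.5) misses the remaining region (no effect) — area = 108.00 mm²; the cube at (12, 7.5) does not reach this height (z outside [13, 38]); Taking the union: only the result so far is present, so the union is just that shape — area = 108.00 mm². Overall, the cross-section is a single solid region. Net area = 108.00 mm².

108.00 mm²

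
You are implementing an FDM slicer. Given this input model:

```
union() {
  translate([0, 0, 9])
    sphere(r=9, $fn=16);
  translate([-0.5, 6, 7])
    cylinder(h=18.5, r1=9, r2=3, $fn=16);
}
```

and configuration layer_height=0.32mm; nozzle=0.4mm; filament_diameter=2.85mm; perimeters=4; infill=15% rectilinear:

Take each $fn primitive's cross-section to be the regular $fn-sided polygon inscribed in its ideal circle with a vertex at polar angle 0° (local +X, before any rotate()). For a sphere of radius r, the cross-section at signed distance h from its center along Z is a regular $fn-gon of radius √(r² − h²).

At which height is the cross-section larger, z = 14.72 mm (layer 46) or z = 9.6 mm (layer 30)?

Layer 46 (z = 14.72): the r=9 sphere contributes a regular 16-gon of circumradius √(9²−5.72²) = 6.948 (area = (16/2)·6.948²·sin(360°/16) = 147.81 mm²); the cone at (-0.5, 6) contributes a regular 16-gon of circumradius 6.496 (interpolated between r1=9 and r2=3 at t=0.417) (area = (16/2)·6.496²·sin(360°/16) = 129.20 mm²); Merging all regions: the regions partially overlap — summed areas 277.01 mm² minus the doubly-counted overlap 61.17 mm² gives 215.84 mm² — area = 215.84 mm². So its area = 215.84 mm². Layer 30 (z = 9.6): the r=9 sphere slices to a regular 16-gon of circumradius 8.980 (√(r²−h²) with h=0.6 from center) (area = (16/2)·8.980²·sin(360°/16) = 246.88 mm²); the cone at (-0.5, 6) contributes a regular 16-gon of circumradius 8.157 (interpolated between r1=9 and r2=3 at t=0.141) (area = (16/2)·8.157²·sin(360°/16) = 203.69 mm²); Combining (union): the regions partially overlap — summed areas 450.56 mm² minus the doubly-counted overlap 124.62 mm² gives 325.94 mm² — area = 325.94 mm². So its area = 325.94 mm². Layer 30 is larger (325.94 vs 215.84 mm²).

layer 30 (z = 9.6 mm)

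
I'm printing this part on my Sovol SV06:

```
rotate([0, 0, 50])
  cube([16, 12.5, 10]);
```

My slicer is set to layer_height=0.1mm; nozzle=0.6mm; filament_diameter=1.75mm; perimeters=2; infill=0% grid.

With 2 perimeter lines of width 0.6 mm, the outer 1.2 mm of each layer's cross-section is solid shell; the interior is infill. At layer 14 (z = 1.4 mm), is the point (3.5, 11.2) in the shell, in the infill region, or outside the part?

At z = 1.4 mm: the 16×12.5 cube contributes its full rectangle; (whole slice rotated 50° about Z — lengths, areas and connectivity unchanged). Overall, the cross-section is a single solid region. Undo the 50° rotation: the query point maps to (10.829, 4.518) in the un-rotated model frame. The nearest boundary edge runs (0.00, 0.00)→(16.00, 0.00); distance from the point to it = 4.52 mm. The point is inside the cross-section and 4.52 mm from the nearest boundary — more than the 1.2 mm shell width (2 × 0.6), so it's in the infill interior.

infill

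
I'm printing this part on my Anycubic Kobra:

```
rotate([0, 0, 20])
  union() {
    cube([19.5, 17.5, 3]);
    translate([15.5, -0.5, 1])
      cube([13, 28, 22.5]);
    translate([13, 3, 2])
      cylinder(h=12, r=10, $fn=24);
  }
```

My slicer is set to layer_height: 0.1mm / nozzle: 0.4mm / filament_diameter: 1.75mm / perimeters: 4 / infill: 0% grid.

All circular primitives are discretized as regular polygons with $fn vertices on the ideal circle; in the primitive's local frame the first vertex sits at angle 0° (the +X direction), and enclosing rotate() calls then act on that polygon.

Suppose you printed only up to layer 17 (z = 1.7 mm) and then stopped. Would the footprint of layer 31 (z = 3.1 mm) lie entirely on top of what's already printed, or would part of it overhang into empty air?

part overhangs

Compare the two slices. At z = 1.7: the 19.5×17.5 cube contributes its full rectangle (area 341.25 mm²); the 13×28 cube at (15.5, -0.5) contributes its full rectangle (area 364.00 mm²); the cylinder at (13, 3) does not reach this height (z outside [2, 14]); Taking the union: the regions partially overlap — summed areas 705.25 mm² minus the doubly-counted overlap 70.00 mm² gives 635.25 mm² — area = 635.25 mm²; (rotated 20° about Z; rotation is an isometry so areas/perimeters/island counts are preserved). At z = 3.1: the cube is absent (z outside [0, 3]); the cube at (15.5, -0.5) (footprint 13×28) is included at this height (area 364.00 mm²); the r=10 cylinder at (13, 3) gives a regular 24-gon of circumradius 10 (constant along its height) (area = (24/2)·10.000²·sin(360°/24) = 310.58 mm²); Combining (union): the regions partially overlap — summed areas 674.58 mm² minus the doubly-counted overlap 78.38 mm² gives 596.20 mm² — area = 596.20 mm²; (rotated 20° about Z; rotation is an isometry so areas/perimeters/island counts are preserved). Checking containment: at z = 3.1 the cross-section extends beyond the z = 1.7 cross-section by about 93.08 mm².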